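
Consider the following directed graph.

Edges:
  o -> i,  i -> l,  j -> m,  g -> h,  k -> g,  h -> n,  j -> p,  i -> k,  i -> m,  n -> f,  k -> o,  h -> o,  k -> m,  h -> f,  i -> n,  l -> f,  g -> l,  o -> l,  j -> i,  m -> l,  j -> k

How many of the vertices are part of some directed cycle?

A vertex is on a directed cycle iff it belongs to a strongly connected component of size ≥ 2 (or has a self-loop).
The vertices on cycles are {g, h, i, k, o} — 5 in total.

5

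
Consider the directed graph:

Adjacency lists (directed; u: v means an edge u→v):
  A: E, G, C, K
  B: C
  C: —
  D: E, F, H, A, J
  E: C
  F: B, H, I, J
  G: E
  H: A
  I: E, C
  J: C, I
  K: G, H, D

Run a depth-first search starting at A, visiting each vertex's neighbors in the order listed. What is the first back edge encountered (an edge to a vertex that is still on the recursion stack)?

DFS from A (visiting each vertex's neighbors in the order listed); mark gray on enter, black on exit:
A gray
  E gray
    C gray
    C black
  E black
  G gray
    G→E: E black — skip
  G black
  A→C: C black — skip
  K gray
    K→G: G black — skip
    H gray
      H→A: A is gray → back edge
First back edge: H → A.

H->A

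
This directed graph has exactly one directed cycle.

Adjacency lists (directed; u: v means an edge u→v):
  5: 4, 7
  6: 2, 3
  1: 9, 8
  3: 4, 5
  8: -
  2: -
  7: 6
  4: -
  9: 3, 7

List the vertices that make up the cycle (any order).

3, 5, 6, 7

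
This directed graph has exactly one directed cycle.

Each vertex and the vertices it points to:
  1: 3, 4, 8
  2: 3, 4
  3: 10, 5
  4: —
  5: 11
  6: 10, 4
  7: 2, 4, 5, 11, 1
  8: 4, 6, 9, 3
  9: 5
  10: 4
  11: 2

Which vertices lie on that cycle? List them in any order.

DFS with gray/black marking from 11:
11 gray
  2 gray
    3 gray
      10 gray
        4 gray
        4 black
      10 black
      5 gray
        5→11: 11 is gray → back edge
Back edge closes the cycle 11 → 2 → 3 → 5 → 11; its vertices are {2, 3, 5, 11}.

2, 3, 5, 11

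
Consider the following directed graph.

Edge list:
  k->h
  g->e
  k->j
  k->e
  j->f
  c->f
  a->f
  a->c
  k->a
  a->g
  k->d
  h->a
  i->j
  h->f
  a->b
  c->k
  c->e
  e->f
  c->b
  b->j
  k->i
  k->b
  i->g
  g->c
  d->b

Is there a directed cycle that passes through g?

Yes

g is on a cycle iff g can reach itself via ≥1 edge.
g → c → k → i → g — yes.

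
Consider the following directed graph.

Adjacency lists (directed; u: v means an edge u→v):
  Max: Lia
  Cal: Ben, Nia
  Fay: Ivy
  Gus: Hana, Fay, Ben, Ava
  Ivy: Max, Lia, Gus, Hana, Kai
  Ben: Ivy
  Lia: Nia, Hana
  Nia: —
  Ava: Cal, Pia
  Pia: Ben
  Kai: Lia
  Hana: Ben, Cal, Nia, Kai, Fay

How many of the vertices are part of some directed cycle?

11

A vertex is on a directed cycle iff it belongs to a strongly connected component of size ≥ 2 (or has a self-loop).
The vertices on cycles are {Ava, Ben, Cal, Fay, Gus, Ivy, Kai, Lia, Max, Pia, Hana} — 11 in total.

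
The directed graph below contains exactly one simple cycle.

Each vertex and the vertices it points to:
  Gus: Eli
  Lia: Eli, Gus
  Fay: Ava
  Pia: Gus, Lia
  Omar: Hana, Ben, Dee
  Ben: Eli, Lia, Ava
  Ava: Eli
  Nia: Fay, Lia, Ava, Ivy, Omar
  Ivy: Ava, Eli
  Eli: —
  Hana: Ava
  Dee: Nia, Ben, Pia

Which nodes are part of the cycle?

DFS with gray/black marking from Omar:
Omar gray
  Hana gray
    Ava gray
      Eli gray
      Eli black
    Ava black
  Hana black
  Ben gray
    Ben→Eli: Eli black — skip
    Lia gray
      Lia→Eli: Eli black — skip
      Gus gray
        Gus→Eli: Eli black — skip
      Gus black
    Lia black
    Ben→Ava: Ava black — skip
  Ben black
  Dee gray
    Nia gray
      Fay gray
        Fay→Ava: Ava black — skip
      Fay black
      Nia→Lia: Lia black — skip
      Nia→Ava: Ava black — skip
      Ivy gray
        Ivy→Ava: Ava black — skip
        Ivy→Eli: Eli black — skip
      Ivy black
      Nia→Omar: Omar is gray → back edge
Back edge closes the cycle Omar → Dee → Nia → Omar; its vertices are {Dee, Nia, Omar}.

Dee, Nia, Omar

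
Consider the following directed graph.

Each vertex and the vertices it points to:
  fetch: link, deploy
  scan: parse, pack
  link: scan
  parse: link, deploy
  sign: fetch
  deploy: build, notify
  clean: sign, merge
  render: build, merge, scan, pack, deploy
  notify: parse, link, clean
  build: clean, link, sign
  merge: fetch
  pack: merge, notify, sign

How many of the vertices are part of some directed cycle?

A vertex is on a directed cycle iff it belongs to a strongly connected component of size ≥ 2 (or has a self-loop).
The vertices on cycles are {link, pack, scan, sign, build, clean, fetch, merge, parse, deploy, notify} — 11 in total.

11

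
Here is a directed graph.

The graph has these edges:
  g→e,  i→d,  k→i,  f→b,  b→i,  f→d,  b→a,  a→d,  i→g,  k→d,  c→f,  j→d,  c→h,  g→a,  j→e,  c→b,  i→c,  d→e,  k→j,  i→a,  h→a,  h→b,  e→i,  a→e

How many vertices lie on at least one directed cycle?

9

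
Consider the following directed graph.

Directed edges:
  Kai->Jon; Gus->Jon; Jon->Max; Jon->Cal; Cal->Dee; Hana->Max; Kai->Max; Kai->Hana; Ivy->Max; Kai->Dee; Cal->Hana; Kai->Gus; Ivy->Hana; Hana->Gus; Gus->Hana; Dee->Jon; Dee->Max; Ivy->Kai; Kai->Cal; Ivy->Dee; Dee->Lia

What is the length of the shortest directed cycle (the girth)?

2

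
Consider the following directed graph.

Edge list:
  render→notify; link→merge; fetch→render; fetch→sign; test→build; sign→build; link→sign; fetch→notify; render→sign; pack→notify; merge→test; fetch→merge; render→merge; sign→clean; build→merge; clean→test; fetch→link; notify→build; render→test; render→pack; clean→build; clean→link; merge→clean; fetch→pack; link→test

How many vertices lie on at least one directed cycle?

A vertex is on a directed cycle iff it belongs to a strongly connected component of size ≥ 2 (or has a self-loop).
The vertices on cycles are {link, sign, test, build, clean, merge} — 6 in total.

6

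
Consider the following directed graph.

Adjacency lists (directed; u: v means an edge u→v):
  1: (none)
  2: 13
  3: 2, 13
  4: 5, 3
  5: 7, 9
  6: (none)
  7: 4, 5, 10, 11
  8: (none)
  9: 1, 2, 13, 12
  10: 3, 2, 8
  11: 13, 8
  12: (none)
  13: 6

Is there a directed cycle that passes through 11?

No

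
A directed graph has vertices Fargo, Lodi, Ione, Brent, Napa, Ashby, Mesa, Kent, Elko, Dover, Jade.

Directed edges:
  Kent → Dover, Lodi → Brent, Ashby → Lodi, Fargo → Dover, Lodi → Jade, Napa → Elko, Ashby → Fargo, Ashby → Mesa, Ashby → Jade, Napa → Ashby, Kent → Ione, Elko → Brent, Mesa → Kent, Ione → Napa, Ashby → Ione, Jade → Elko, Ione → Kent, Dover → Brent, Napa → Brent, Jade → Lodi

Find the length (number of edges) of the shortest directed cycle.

For each vertex v, BFS finds the shortest path from v back to v.
The shortest such closed walk is Kent → Ione → Kent, length 2.

2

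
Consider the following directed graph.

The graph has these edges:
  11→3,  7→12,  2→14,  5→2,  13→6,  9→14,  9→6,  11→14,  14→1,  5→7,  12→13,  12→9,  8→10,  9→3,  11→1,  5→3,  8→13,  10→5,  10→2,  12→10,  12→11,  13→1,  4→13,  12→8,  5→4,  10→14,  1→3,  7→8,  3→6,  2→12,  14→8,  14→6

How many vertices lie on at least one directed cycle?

9

A vertex is on a directed cycle iff it belongs to a strongly connected component of size ≥ 2 (or has a self-loop).
The vertices on cycles are {2, 5, 7, 8, 9, 10, 11, 12, 14} — 9 in total.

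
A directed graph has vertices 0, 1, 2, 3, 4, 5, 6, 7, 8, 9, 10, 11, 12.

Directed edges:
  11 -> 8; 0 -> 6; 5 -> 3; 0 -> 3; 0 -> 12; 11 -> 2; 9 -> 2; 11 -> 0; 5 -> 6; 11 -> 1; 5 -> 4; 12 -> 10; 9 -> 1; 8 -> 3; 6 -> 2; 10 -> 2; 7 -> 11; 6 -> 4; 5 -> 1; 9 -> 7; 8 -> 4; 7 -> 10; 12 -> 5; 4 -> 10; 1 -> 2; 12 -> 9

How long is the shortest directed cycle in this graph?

5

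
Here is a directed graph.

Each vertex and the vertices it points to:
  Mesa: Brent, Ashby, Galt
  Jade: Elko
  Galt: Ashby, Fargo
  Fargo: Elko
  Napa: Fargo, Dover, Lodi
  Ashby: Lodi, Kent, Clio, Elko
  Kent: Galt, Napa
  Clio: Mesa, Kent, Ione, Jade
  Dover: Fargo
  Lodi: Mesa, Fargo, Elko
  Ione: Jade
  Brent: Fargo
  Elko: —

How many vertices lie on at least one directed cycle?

7

A vertex is on a directed cycle iff it belongs to a strongly connected component of size ≥ 2 (or has a self-loop).
The vertices on cycles are {Clio, Galt, Kent, Lodi, Mesa, Napa, Ashby} — 7 in total.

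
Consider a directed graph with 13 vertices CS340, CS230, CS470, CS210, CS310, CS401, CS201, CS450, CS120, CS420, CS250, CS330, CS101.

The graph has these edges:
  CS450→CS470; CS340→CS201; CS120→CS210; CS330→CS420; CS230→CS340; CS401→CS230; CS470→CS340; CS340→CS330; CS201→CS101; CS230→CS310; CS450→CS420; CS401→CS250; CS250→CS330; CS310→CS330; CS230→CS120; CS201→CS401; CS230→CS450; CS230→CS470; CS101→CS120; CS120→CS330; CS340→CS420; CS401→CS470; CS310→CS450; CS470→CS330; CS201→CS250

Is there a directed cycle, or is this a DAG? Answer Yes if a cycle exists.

DFS with white/gray/black marking, starting from CS310:
CS310 gray
  CS330 gray
    CS420 gray
    CS420 black
  CS330 black
  CS450 gray
    CS450→CS420: CS420 black — skip
    CS470 gray
      CS470→CS330: CS330 black — skip
      CS340 gray
        CS340→CS330: CS330 black — skip
        CS201 gray
          CS101 gray
            CS120 gray
              CS210 gray
              CS210 black
              CS120→CS330: CS330 black — skip
            CS120 black
          CS101 black
          CS250 gray
            CS250→CS330: CS330 black — skip
          CS250 black
          CS401 gray
            CS230 gray
              CS230→CS310: CS310 is gray → back edge
Back edge found, so a cycle exists: CS310 → CS450 → CS470 → CS340 → CS201 → CS401 → CS230 → CS310.

Yes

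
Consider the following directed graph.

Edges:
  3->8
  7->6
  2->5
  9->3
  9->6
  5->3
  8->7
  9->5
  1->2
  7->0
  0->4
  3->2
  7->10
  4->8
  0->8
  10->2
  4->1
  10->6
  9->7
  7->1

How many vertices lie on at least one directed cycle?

9

A vertex is on a directed cycle iff it belongs to a strongly connected component of size ≥ 2 (or has a self-loop).
The vertices on cycles are {0, 1, 2, 3, 4, 5, 7, 8, 10} — 9 in total.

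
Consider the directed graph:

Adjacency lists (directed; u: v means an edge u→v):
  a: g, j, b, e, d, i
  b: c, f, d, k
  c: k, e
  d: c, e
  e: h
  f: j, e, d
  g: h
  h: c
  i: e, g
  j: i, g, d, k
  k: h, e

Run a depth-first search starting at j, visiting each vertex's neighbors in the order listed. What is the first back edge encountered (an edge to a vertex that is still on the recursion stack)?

DFS from j (visiting each vertex's neighbors in the order listed); mark gray on enter, black on exit:
j gray
  i gray
    e gray
      h gray
        c gray
          k gray
            k→h: h is gray → back edge
First back edge: k → h.

k→h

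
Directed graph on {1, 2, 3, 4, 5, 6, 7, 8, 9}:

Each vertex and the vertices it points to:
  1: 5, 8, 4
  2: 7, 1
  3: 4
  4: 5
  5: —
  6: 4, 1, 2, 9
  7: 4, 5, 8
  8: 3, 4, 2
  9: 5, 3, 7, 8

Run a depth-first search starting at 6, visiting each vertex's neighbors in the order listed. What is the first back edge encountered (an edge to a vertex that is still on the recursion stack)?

DFS from 6 (visiting each vertex's neighbors in the order listed); mark gray on enter, black on exit:
6 gray
  4 gray
    5 gray
    5 black
  4 black
  1 gray
    1→5: 5 black — skip
    8 gray
      3 gray
        3→4: 4 black — skip
      3 black
      8→4: 4 black — skip
      2 gray
        7 gray
          7→4: 4 black — skip
          7→5: 5 black — skip
          7→8: 8 is gray → back edge
First back edge: 7 → 8.

7->8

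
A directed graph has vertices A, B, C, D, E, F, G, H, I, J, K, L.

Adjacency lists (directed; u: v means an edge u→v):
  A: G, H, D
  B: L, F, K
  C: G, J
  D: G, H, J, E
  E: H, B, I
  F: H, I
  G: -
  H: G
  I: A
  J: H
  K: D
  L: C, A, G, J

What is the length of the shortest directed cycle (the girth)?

4

For each vertex v, BFS finds the shortest path from v back to v.
The shortest such closed walk is B → K → D → E → B, length 4.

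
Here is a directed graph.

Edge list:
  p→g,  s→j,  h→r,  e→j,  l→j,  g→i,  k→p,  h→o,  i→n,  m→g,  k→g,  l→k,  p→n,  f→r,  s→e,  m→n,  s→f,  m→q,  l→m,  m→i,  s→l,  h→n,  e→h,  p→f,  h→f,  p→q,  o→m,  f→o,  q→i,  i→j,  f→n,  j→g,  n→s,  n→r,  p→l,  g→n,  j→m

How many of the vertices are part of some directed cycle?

14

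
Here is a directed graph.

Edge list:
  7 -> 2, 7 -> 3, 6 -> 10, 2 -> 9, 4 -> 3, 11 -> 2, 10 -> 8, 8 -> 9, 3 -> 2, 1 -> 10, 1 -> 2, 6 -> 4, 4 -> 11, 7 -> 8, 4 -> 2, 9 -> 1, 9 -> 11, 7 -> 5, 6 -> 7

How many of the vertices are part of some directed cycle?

6

A vertex is on a directed cycle iff it belongs to a strongly connected component of size ≥ 2 (or has a self-loop).
The vertices on cycles are {1, 2, 8, 9, 10, 11} — 6 in total.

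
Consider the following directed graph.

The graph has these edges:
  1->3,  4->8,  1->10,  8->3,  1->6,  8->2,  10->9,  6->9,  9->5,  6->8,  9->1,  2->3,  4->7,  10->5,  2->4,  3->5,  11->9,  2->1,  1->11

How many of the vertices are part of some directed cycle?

8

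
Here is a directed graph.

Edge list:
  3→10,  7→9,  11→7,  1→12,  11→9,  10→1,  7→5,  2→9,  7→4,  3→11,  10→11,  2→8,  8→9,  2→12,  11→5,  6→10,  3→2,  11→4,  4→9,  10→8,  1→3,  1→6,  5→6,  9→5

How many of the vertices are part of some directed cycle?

A vertex is on a directed cycle iff it belongs to a strongly connected component of size ≥ 2 (or has a self-loop).
The vertices on cycles are {1, 2, 3, 4, 5, 6, 7, 8, 9, 10, 11} — 11 in total.

11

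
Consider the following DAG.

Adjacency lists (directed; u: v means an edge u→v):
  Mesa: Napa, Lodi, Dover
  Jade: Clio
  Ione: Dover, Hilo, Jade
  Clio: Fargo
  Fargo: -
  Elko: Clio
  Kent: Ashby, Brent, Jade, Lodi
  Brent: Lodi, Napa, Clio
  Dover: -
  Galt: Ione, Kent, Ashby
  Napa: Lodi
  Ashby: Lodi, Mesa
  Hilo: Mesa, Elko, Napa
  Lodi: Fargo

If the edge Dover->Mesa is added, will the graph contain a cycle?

Yes

Adding Dover→Mesa creates a cycle iff Mesa can already reach Dover.
Path from Mesa: Mesa → Dover.
So Mesa → … → Dover → Mesa is a cycle.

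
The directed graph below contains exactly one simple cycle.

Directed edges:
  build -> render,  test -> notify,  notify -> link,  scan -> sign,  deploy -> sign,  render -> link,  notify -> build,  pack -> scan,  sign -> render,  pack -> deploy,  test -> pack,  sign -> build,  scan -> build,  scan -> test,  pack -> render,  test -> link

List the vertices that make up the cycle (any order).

pack, scan, test

DFS with gray/black marking from test:
test gray
  link gray
  link black
  pack gray
    scan gray
      build gray
        render gray
          render→link: link black — skip
        render black
      build black
      scan→test: test is gray → back edge
Back edge closes the cycle test → pack → scan → test; its vertices are {pack, scan, test}.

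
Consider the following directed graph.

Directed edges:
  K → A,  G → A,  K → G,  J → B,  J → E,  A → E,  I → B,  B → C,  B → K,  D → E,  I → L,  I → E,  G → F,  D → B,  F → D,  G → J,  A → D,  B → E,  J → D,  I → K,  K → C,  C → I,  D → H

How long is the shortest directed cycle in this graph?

3

For each vertex v, BFS finds the shortest path from v back to v.
The shortest such closed walk is I → B → C → I, length 3.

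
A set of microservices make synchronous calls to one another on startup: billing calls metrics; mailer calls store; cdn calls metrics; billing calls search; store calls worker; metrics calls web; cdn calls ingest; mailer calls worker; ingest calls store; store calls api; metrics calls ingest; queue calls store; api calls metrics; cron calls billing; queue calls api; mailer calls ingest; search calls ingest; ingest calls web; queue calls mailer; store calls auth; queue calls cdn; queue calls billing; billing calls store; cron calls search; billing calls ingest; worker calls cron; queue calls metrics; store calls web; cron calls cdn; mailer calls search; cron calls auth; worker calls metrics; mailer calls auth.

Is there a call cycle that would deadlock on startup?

Yes

DFS with white/gray/black marking, starting from worker:
worker gray
  metrics gray
    web gray
    web black
    ingest gray
      store gray
        store→web: web black — skip
        store→worker: worker is gray → back edge
Back edge found, so a cycle exists: worker → metrics → ingest → store → worker.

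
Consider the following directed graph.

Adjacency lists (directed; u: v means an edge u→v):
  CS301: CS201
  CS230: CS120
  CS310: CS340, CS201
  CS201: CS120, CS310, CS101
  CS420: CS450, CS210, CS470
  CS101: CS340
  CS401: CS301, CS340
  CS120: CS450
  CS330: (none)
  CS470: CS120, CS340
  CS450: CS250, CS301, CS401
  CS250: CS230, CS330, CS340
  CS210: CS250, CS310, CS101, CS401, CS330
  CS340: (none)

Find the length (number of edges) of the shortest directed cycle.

For each vertex v, BFS finds the shortest path from v back to v.
The shortest such closed walk is CS201 → CS310 → CS201, length 2.

2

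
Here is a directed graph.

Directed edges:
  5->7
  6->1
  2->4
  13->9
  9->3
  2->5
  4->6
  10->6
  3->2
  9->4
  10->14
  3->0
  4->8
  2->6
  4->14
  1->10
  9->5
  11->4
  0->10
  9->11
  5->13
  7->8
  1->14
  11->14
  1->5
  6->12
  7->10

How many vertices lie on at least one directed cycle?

12

A vertex is on a directed cycle iff it belongs to a strongly connected component of size ≥ 2 (or has a self-loop).
The vertices on cycles are {0, 1, 2, 3, 4, 5, 6, 7, 9, 10, 11, 13} — 12 in total.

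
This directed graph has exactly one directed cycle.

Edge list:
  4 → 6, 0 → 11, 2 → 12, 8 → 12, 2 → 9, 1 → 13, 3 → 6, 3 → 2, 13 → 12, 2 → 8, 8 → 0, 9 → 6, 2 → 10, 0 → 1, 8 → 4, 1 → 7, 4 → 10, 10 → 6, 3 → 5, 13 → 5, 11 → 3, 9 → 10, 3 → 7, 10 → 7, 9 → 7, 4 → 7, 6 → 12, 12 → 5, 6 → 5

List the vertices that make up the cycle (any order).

0, 2, 3, 8, 11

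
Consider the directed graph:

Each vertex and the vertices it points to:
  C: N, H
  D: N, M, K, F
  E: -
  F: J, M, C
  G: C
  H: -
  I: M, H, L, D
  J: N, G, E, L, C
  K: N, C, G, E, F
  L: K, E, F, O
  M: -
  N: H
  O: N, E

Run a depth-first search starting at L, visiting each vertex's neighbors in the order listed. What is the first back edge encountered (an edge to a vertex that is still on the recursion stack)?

DFS from L (visiting each vertex's neighbors in the order listed); mark gray on enter, black on exit:
L gray
  K gray
    N gray
      H gray
      H black
    N black
    C gray
      C→N: N black — skip
      C→H: H black — skip
    C black
    G gray
      G→C: C black — skip
    G black
    E gray
    E black
    F gray
      J gray
        J→N: N black — skip
        J→G: G black — skip
        J→E: E black — skip
        J→L: L is gray → back edge
First back edge: J → L.

J->L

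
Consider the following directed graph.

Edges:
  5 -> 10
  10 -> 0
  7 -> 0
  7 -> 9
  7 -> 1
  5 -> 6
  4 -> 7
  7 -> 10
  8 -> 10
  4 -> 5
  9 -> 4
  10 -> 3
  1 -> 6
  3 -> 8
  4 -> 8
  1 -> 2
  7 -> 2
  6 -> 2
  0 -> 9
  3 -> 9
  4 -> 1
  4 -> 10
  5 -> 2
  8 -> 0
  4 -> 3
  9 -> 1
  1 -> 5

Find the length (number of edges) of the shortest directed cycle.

3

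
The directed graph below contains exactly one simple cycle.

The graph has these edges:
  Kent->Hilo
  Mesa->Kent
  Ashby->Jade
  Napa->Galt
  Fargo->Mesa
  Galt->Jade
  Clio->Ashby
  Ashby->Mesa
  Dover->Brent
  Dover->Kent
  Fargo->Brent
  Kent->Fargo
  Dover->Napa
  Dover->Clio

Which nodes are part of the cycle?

Kent, Mesa, Fargo

DFS with gray/black marking from Kent:
Kent gray
  Hilo gray
  Hilo black
  Fargo gray
    Brent gray
    Brent black
    Mesa gray
      Mesa→Kent: Kent is gray → back edge
Back edge closes the cycle Kent → Fargo → Mesa → Kent; its vertices are {Kent, Mesa, Fargo}.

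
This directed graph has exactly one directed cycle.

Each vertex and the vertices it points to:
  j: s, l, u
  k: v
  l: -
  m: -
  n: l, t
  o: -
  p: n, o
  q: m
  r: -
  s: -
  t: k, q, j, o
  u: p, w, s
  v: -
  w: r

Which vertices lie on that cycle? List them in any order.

DFS with gray/black marking from t:
t gray
  k gray
    v gray
    v black
  k black
  q gray
    m gray
    m black
  q black
  j gray
    s gray
    s black
    l gray
    l black
    u gray
      p gray
        n gray
          n→l: l black — skip
          n→t: t is gray → back edge
Back edge closes the cycle t → j → u → p → n → t; its vertices are {j, n, p, t, u}.

j, n, p, t, u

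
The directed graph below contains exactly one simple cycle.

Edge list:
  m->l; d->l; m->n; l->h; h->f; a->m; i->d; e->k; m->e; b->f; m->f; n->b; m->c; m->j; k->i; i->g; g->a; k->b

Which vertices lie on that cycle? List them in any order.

a, e, g, i, k, m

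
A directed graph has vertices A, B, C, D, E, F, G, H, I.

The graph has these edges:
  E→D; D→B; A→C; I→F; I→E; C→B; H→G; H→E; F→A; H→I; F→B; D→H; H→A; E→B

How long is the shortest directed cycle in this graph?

3

For each vertex v, BFS finds the shortest path from v back to v.
The shortest such closed walk is H → E → D → H, length 3.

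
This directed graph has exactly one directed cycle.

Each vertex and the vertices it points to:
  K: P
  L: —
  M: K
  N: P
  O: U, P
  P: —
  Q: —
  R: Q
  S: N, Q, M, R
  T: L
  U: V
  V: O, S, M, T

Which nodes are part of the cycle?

O, U, V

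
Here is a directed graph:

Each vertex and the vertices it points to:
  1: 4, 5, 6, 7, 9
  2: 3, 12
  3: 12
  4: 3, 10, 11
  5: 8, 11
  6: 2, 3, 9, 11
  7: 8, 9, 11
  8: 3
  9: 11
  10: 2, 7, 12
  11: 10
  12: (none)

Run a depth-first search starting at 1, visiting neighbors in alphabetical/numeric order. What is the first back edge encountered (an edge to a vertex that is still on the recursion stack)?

11→10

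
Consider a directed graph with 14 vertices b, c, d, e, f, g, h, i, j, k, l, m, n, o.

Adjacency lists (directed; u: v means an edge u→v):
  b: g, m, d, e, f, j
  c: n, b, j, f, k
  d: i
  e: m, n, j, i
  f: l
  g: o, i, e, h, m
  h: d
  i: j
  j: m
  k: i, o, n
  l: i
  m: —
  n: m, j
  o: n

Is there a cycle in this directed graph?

DFS with white/gray/black marking, starting from c:
c gray
  n gray
    m gray
    m black
    j gray
      j→m: m black — skip
    j black
  n black
  b gray
    g gray
      o gray
        o→n: n black — skip
      o black
      i gray
        i→j: j black — skip
      i black
      e gray
        e→m: m black — skip
        e→n: n black — skip
        e→j: j black — skip
        e→i: i black — skip
      e black
      h gray
        d gray
          d→i: i black — skip
        d black
      h black
      g→m: m black — skip
    g black
    b→m: m black — skip
    b→d: d black — skip
    b→e: e black — skip
    f gray
      l gray
        l→i: i black — skip
      l black
    f black
    b→j: j black — skip
  b black
  c→j: j black — skip
  c→f: f black — skip
  k gray
    k→i: i black — skip
    k→o: o black — skip
    k→n: n black — skip
  k black
c black
Every edge goes to a white or black vertex — no back edge, so the graph is acyclic.

No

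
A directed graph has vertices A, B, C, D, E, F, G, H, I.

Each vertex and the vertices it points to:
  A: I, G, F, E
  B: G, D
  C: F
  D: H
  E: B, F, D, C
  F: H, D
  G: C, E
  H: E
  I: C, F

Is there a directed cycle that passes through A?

No

A lies on a cycle iff there is a path from A back to itself.
Exploring from A, it never reaches itself; equivalently, its strongly connected component is a singleton.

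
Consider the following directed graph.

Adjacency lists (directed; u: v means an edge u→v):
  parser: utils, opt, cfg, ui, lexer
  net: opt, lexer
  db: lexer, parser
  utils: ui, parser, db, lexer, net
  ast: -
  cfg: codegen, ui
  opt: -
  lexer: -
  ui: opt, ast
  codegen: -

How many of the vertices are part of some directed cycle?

A vertex is on a directed cycle iff it belongs to a strongly connected component of size ≥ 2 (or has a self-loop).
The vertices on cycles are {db, utils, parser} — 3 in total.

3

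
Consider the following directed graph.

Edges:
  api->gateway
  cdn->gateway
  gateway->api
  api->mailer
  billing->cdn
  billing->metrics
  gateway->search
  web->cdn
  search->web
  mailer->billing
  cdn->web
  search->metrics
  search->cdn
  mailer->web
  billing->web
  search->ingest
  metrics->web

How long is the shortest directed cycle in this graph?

For each vertex v, BFS finds the shortest path from v back to v.
The shortest such closed walk is gateway → api → gateway, length 2.

2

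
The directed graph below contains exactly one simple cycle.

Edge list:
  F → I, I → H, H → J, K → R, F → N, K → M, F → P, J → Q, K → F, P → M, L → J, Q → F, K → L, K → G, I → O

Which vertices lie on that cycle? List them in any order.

F, H, I, J, Q

DFS with gray/black marking from F:
F gray
  I gray
    O gray
    O black
    H gray
      J gray
        Q gray
          Q→F: F is gray → back edge
Back edge closes the cycle F → I → H → J → Q → F; its vertices are {F, H, I, J, Q}.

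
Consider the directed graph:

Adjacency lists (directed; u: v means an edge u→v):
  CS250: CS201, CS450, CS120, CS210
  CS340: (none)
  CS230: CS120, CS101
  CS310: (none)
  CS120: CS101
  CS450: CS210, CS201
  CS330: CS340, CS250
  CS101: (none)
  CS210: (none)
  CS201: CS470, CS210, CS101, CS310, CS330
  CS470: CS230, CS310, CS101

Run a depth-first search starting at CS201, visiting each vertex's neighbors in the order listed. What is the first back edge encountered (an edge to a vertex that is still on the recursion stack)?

DFS from CS201 (visiting each vertex's neighbors in the order listed); mark gray on enter, black on exit:
CS201 gray
  CS470 gray
    CS230 gray
      CS120 gray
        CS101 gray
        CS101 black
      CS120 black
      CS230→CS101: CS101 black — skip
    CS230 black
    CS310 gray
    CS310 black
    CS470→CS101: CS101 black — skip
  CS470 black
  CS210 gray
  CS210 black
  CS201→CS101: CS101 black — skip
  CS201→CS310: CS310 black — skip
  CS330 gray
    CS340 gray
    CS340 black
    CS250 gray
      CS250→CS201: CS201 is gray → back edge
First back edge: CS250 → CS201.

CS250->CS201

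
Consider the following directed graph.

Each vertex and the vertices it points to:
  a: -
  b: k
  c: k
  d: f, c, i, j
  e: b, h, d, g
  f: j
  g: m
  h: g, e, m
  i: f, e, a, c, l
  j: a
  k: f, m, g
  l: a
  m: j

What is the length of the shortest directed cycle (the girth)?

For each vertex v, BFS finds the shortest path from v back to v.
The shortest such closed walk is e → h → e, length 2.

2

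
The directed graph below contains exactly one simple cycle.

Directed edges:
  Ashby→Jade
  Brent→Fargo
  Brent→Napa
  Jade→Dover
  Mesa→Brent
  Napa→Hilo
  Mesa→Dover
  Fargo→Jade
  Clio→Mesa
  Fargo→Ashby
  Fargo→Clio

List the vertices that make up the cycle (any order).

Clio, Mesa, Brent, Fargo

DFS with gray/black marking from Brent:
Brent gray
  Napa gray
    Hilo gray
    Hilo black
  Napa black
  Fargo gray
    Jade gray
      Dover gray
      Dover black
    Jade black
    Clio gray
      Mesa gray
        Mesa→Dover: Dover black — skip
        Mesa→Brent: Brent is gray → back edge
Back edge closes the cycle Brent → Fargo → Clio → Mesa → Brent; its vertices are {Clio, Mesa, Brent, Fargo}.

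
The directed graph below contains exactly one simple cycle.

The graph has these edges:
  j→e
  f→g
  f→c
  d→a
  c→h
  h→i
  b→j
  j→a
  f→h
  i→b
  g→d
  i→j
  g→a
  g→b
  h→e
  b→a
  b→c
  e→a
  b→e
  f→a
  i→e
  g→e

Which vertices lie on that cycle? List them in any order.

DFS with gray/black marking from c:
c gray
  h gray
    i gray
      b gray
        b→c: c is gray → back edge
Back edge closes the cycle c → h → i → b → c; its vertices are {b, c, h, i}.

b, c, h, i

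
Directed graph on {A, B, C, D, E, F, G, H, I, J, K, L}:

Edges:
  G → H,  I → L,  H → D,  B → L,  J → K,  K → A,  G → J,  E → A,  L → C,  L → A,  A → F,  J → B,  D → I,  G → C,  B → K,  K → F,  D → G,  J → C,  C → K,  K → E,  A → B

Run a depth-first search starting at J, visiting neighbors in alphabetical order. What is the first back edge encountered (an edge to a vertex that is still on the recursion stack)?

DFS from J (visiting neighbors in alphabetical order); mark gray on enter, black on exit:
J gray
  B gray
    K gray
      A gray
        A→B: B is gray → back edge
First back edge: A → B.

A→B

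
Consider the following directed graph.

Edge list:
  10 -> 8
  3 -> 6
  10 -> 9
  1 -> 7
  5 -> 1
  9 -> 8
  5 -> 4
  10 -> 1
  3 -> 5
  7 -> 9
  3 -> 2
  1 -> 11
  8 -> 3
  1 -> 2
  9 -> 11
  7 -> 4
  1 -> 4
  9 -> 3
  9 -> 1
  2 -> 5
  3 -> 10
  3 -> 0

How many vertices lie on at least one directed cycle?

8

A vertex is on a directed cycle iff it belongs to a strongly connected component of size ≥ 2 (or has a self-loop).
The vertices on cycles are {1, 2, 3, 5, 7, 8, 9, 10} — 8 in total.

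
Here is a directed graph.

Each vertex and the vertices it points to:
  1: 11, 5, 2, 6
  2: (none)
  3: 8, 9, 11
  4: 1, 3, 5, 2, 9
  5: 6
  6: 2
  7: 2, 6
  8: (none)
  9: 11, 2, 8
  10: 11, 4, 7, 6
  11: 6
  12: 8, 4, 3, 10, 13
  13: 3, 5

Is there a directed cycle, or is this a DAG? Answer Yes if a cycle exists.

No

DFS with white/gray/black marking, starting from 6:
6 gray
  2 gray
  2 black
6 black
1 gray
  11 gray
    11→6: 6 black — skip
  11 black
  5 gray
    5→6: 6 black — skip
  5 black
  1→2: 2 black — skip
  1→6: 6 black — skip
1 black
3 gray
  8 gray
  8 black
  9 gray
    9→11: 11 black — skip
    9→2: 2 black — skip
    9→8: 8 black — skip
  9 black
  3→11: 11 black — skip
3 black
4 gray
  4→1: 1 black — skip
  4→3: 3 black — skip
  4→5: 5 black — skip
  4→2: 2 black — skip
  4→9: 9 black — skip
4 black
7 gray
  7→2: 2 black — skip
  7→6: 6 black — skip
7 black
10 gray
  10→11: 11 black — skip
  10→4: 4 black — skip
  10→7: 7 black — skip
  10→6: 6 black — skip
10 black
12 gray
  12→8: 8 black — skip
  12→4: 4 black — skip
  12→3: 3 black — skip
  12→10: 10 black — skip
  13 gray
    13→3: 3 black — skip
    13→5: 5 black — skip
  13 black
12 black
Every edge goes to a white or black vertex — no back edge, so the graph is acyclic.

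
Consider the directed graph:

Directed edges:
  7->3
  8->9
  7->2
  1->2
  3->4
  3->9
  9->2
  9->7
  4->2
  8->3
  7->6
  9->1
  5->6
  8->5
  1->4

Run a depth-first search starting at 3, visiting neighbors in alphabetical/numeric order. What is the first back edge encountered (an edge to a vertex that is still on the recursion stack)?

7->3

DFS from 3 (visiting neighbors in alphabetical/numeric order); mark gray on enter, black on exit:
3 gray
  4 gray
    2 gray
    2 black
  4 black
  9 gray
    1 gray
      1→2: 2 black — skip
      1→4: 4 black — skip
    1 black
    9→2: 2 black — skip
    7 gray
      7→2: 2 black — skip
      7→3: 3 is gray → back edge
First back edge: 7 → 3.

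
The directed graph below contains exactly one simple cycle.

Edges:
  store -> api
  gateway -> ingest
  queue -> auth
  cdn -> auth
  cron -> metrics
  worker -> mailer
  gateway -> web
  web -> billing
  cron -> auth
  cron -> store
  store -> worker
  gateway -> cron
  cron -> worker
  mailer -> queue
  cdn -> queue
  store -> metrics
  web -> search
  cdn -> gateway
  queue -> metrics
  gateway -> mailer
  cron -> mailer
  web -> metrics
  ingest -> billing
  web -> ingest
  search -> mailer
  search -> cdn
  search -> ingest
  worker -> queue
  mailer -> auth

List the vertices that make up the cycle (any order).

DFS with gray/black marking from gateway:
gateway gray
  web gray
    metrics gray
    metrics black
    search gray
      mailer gray
        auth gray
        auth black
        queue gray
          queue→auth: auth black — skip
          queue→metrics: metrics black — skip
        queue black
      mailer black
      ingest gray
        billing gray
        billing black
      ingest black
      cdn gray
        cdn→queue: queue black — skip
        cdn→auth: auth black — skip
        cdn→gateway: gateway is gray → back edge
Back edge closes the cycle gateway → web → search → cdn → gateway; its vertices are {cdn, web, search, gateway}.

cdn, web, search, gateway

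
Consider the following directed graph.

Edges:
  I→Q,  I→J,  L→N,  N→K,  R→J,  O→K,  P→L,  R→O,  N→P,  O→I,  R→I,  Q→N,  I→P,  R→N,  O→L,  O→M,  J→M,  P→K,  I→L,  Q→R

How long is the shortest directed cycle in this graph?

3

For each vertex v, BFS finds the shortest path from v back to v.
The shortest such closed walk is R → I → Q → R, length 3.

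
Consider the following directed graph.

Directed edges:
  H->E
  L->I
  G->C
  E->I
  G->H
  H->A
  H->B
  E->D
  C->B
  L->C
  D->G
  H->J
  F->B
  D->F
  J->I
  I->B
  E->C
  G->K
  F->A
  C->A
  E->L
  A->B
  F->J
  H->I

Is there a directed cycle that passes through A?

A lies on a cycle iff there is a path from A back to itself.
Exploring from A, it never reaches itself; equivalently, its strongly connected component is a singleton.

No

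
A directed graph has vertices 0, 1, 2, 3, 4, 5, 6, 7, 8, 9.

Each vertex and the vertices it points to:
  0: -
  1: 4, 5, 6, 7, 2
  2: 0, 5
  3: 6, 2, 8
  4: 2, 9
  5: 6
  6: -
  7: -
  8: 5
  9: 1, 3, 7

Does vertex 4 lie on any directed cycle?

Yes

4 is on a cycle iff 4 can reach itself via ≥1 edge.
4 → 9 → 1 → 4 — yes.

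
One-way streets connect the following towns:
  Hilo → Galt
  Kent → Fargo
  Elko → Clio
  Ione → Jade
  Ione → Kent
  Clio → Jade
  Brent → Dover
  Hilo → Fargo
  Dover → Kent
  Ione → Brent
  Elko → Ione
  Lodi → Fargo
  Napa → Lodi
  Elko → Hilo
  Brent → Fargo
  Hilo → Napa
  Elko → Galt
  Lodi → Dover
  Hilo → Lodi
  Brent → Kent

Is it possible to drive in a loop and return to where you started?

DFS with white/gray/black marking, starting from Napa:
Napa gray
  Lodi gray
    Dover gray
      Kent gray
        Fargo gray
        Fargo black
      Kent black
    Dover black
    Lodi→Fargo: Fargo black — skip
  Lodi black
Napa black
Jade gray
Jade black
Brent gray
  Brent→Fargo: Fargo black — skip
  Brent→Dover: Dover black — skip
  Brent→Kent: Kent black — skip
Brent black
Elko gray
  Hilo gray
    Galt gray
    Galt black
    Hilo→Lodi: Lodi black — skip
    Hilo→Napa: Napa black — skip
    Hilo→Fargo: Fargo black — skip
  Hilo black
  Elko→Galt: Galt black — skip
  Clio gray
    Clio→Jade: Jade black — skip
  Clio black
  Ione gray
    Ione→Brent: Brent black — skip
    Ione→Jade: Jade black — skip
    Ione→Kent: Kent black — skip
  Ione black
Elko black
Every edge goes to a white or black vertex — no back edge, so the graph is acyclic.

No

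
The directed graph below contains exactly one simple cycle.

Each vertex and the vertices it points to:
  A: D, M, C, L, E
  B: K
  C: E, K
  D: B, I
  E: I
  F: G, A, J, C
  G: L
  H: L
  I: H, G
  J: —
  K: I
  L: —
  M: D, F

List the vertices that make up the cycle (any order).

A, F, M

DFS with gray/black marking from F:
F gray
  G gray
    L gray
    L black
  G black
  A gray
    D gray
      B gray
        K gray
          I gray
            H gray
              H→L: L black — skip
            H black
            I→G: G black — skip
          I black
        K black
      B black
      D→I: I black — skip
    D black
    M gray
      M→D: D black — skip
      M→F: F is gray → back edge
Back edge closes the cycle F → A → M → F; its vertices are {A, F, M}.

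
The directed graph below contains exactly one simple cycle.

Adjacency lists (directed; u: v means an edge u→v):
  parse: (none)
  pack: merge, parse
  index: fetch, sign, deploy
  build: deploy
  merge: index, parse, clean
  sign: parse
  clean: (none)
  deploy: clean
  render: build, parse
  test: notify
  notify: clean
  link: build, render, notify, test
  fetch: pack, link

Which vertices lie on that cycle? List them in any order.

pack, fetch, index, merge

DFS with gray/black marking from index:
index gray
  fetch gray
    pack gray
      merge gray
        merge→index: index is gray → back edge
Back edge closes the cycle index → fetch → pack → merge → index; its vertices are {pack, fetch, index, merge}.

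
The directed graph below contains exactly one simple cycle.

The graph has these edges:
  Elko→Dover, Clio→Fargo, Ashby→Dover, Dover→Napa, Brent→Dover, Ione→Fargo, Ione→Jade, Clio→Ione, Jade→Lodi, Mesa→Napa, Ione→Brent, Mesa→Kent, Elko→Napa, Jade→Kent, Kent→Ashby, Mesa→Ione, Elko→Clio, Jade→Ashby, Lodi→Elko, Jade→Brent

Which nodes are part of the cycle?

DFS with gray/black marking from Ione:
Ione gray
  Fargo gray
  Fargo black
  Jade gray
    Kent gray
      Ashby gray
        Dover gray
          Napa gray
          Napa black
        Dover black
      Ashby black
    Kent black
    Lodi gray
      Elko gray
        Elko→Napa: Napa black — skip
        Elko→Dover: Dover black — skip
        Clio gray
          Clio→Ione: Ione is gray → back edge
Back edge closes the cycle Ione → Jade → Lodi → Elko → Clio → Ione; its vertices are {Clio, Elko, Ione, Jade, Lodi}.

Clio, Elko, Ione, Jade, Lodi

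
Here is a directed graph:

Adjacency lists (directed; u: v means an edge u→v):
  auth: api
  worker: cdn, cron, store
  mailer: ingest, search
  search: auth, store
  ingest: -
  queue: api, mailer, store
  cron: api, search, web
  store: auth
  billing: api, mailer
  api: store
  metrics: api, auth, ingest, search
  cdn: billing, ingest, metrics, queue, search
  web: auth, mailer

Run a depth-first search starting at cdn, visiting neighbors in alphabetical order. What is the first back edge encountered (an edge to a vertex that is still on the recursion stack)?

DFS from cdn (visiting neighbors in alphabetical order); mark gray on enter, black on exit:
cdn gray
  billing gray
    api gray
      store gray
        auth gray
          auth→api: api is gray → back edge
First back edge: auth → api.

auth->api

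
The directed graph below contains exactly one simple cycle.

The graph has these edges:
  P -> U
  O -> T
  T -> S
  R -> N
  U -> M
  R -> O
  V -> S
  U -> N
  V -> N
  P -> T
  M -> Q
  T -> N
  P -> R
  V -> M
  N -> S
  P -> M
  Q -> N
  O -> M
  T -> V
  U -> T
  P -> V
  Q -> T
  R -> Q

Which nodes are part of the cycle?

M, Q, T, V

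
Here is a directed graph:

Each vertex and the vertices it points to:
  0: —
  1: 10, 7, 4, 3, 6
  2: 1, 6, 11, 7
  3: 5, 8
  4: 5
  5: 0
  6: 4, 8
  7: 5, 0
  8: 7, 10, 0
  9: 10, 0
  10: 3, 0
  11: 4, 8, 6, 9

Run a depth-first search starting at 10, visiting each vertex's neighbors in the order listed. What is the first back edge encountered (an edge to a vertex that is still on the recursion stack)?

8->10

DFS from 10 (visiting each vertex's neighbors in the order listed); mark gray on enter, black on exit:
10 gray
  3 gray
    5 gray
      0 gray
      0 black
    5 black
    8 gray
      7 gray
        7→5: 5 black — skip
        7→0: 0 black — skip
      7 black
      8→10: 10 is gray → back edge
First back edge: 8 → 10.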